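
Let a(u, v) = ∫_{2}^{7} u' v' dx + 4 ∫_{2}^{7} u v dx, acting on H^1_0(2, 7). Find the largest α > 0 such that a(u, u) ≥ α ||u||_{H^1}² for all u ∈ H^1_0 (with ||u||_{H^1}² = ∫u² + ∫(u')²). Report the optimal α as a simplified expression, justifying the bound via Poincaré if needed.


α = 1

Coercivity of a(·,·) on H^1_0(2, 7) means a(u, u) ≥ α ||u||_{H^1}² for every u ∈ H^1_0.
The interval has length L = 5, and Poincaré/coercivity depend only on L. Here a(u, u) = ∫(u')² + (4)·∫u².
Here c = 4 ≥ 1, so a(u,u) = ∫(u')² + c∫u² ≥ ∫(u')² + ∫u² = ||u||_{H^1}², i.e. α = 1 works. No larger α is possible: a(u,u) ≥ α||u||_{H^1}² means (1−α)∫(u')² ≥ (α−c)∫u², and for the modes u_n = sin(nπ(x−x₀)/L) (x₀ the left endpoint) one has ∫u_n²/∫(u_n')² = (L/(nπ))² → 0, so a(u_n,u_n)/||u_n||_{H^1}² → 1. Hence the optimal constant is α = 1.
Therefore α = 1.


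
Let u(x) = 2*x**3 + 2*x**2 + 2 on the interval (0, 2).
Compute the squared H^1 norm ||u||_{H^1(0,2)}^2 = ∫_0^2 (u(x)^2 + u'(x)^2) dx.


||u||_{H^1}^2 = 14920/21

The H^1 norm (squared) on an interval (0, L) is
  ||u||_{H^1}^2 = ∫_0^L u(x)^2 dx + ∫_0^L u'(x)^2 dx.
Compute u'(x) = 6*x**2 + 4*x.
Then u(x)^2 = 4*x**6 + 8*x**5 + 4*x**4 + 8*x**3 + 8*x**2 + 4 and u'(x)^2 = 36*x**4 + 48*x**3 + 16*x**2.
Integrate each monomial from 0 to 2 using ∫_0^2 c·x^n dx = c·2^(n+1)/(n+1):
  ∫_0^2 u(x)^2 dx = ∫_0^2 (4*x^6 + 8*x^5 + 4*x^4 + 8*x^3 + 8*x^2 + 4) dx. Term by term:
    ∫_0^2 4*x^6 dx = 512/7;  ∫_0^2 8*x^5 dx = 256/3;  ∫_0^2 4*x^4 dx = 128/5;
    ∫_0^2 8*x^3 dx = 32;  ∫_0^2 8*x^2 dx = 64/3;  ∫_0^2 4 dx = 8.
  Sum: 512/7 + 256/3 + 128/5 + 32 + 64/3 + 8 = 25768/105.
  ∫_0^2 u'(x)^2 dx = ∫_0^2 (36*x^4 + 48*x^3 + 16*x^2) dx. Term by term:
    ∫_0^2 36*x^4 dx = 1152/5;  ∫_0^2 48*x^3 dx = 192;  ∫_0^2 16*x^2 dx = 128/3.
  Sum: 1152/5 + 192 + 128/3 = 6976/15.
Adding: ||u||_{H^1}^2 = 25768/105 + 6976/15 = 14920/21.


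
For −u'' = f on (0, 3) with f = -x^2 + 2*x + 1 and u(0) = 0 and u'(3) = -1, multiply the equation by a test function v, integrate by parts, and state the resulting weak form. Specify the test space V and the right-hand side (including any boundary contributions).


V = {v ∈ H^1(0, 3) : v(0) = 0} (test functions vanish at x = 0 where u is specified); weak form: ∫_0^3 u'v' dx = ∫_0^3 (-x^2 + 2*x + 1) v dx − v(3) for all v ∈ V.

Multiply both sides by a test function v and integrate from 0 to 3:
  ∫_0^3 −u''(x) v(x) dx = ∫_0^3 f(x) v(x) dx.
Integrate the LHS by parts once:
  ∫_0^3 −u'' v dx = −[u'(x) v(x)]_0^3 + ∫_0^3 u'(x) v'(x) dx.
Thus ∫_0^3 u'(x) v'(x) dx = ∫_0^3 f(x) v(x) dx + [u'(x) v(x)]_0^3.
Choose V so that boundary terms are either known or forced to vanish.
Mixed BC: u(0) = 0 (Dirichlet) and u'(3) = -1 (Neumann). Define V = {v ∈ H^1(0, 3) : v(0) = 0}. Then [u' v]_0^3 = u'(3)·v(3) − u'(0)·0 = − v(3).
Weak formulation: find u (satisfying any essential BC) such that ∫_0^3 u'(x) v'(x) dx = ∫_0^3 f v dx − v(3) for all v ∈ V (Dirichlet at 0 absorbed into V; Neumann datum at x = 3 contributes the boundary term).
Substituting f(x) = -x^2 + 2*x + 1, the right-hand side is ∫_0^3 (-x^2 + 2*x + 1) v dx − v(3).


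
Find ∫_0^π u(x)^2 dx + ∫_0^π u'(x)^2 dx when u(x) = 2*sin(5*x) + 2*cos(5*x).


||u||_{H^1(0,π)}^2 = 104*π

u'(x) = -10*sin(5*x) + 10*cos(5*x).
Expand u² and (u')² and integrate term by term on (0, π), using: for integers n ≥ 1, ∫_0^π sin²(nx) dx = ∫_0^π cos²(nx) dx = π/2; for n ≠ n', ∫_0^π sin(nx)sin(n'x) dx = ∫_0^π cos(nx)cos(n'x) dx = 0; and by product-to-sum, ∫_0^π sin(nx)cos(n'x) dx = ½∫_0^π [sin((n+n')x) + sin((n−n')x)] dx, which is 0 when n+n' is even and 2n/(n²−n'²) when n+n' is odd (it need not vanish on (0, π)).
  u² squared terms: (2)²·∫cos(5x)² dx = 4·π/2 = 2*π;  (2)²·∫sin(5x)² dx = 4·π/2 = 2*π.
  u² cross terms: 2·(2)·(2)·∫cos(5x)·sin(5x) dx = 8·(0) = 0.
  So ∫_0^π u² dx = 2*π + 2*π + 0 = 4*π.
  (u')² squared terms: (-10)²·∫sin(5x)² dx = 100·π/2 = 50*π;  (10)²·∫cos(5x)² dx = 100·π/2 = 50*π.
  (u')² cross terms: 2·(-10)·(10)·∫sin(5x)·cos(5x) dx = -200·(0) = 0.
  So ∫_0^π (u')² dx = 50*π + 50*π + 0 = 100*π.
||u||_{H^1}^2 = (4*π) + (100*π) = 104*π.


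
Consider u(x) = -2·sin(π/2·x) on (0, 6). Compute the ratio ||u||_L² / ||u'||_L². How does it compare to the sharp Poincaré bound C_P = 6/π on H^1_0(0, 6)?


||u||_L² / ||u'||_L² = 2/π < C_P = 6/π.

u(x) = -2·sin(π/2·x), so u'(x) = -π*cos(π*x/2).
Writing u(x) = A·sin(kπx/L) with A = -2 and k = 3, use ∫_0^L sin²(kπx/L) dx = L/2 and ∫_0^L cos²(kπx/L) dx = L/2.
u² = 4·sin²(π/2·x) and (u')² = π^2·cos²(π/2·x), and each of sin², cos² integrates to L/2 = 3 over (0, 6).
∫_0^6 u² dx = 12, so ||u||_L² = 2*sqrt(3).
∫_0^6 (u')² dx = 3*π^2, so ||u'||_L² = sqrt(3)*π.
Ratio ||u||_L² / ||u'||_L² = 2/π.
Sharp Poincaré constant on H^1_0(0, 6) is C_P = L/π = 6/π, achieved by sin(π/6·x).
This is the k = 3 harmonic; the ratio L/(kπ) is strictly less than C_P = L/π, consistent with the sharp inequality ||u||_L² ≤ C_P ||u'||_L².


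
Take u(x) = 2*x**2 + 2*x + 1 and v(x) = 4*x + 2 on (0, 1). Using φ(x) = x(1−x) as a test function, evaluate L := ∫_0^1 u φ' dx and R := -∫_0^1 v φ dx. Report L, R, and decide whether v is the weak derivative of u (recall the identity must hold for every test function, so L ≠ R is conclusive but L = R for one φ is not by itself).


LHS = -2/3, RHS = -2/3. Yes, v = u' weakly.

u(x) = 2*x**2 + 2*x + 1, classical derivative u'(x) = 4*x + 2.
φ(x) = x(1−x), so φ'(x) = 1 - 2*x.
Note φ(0) = φ(1) = 0, so the boundary term u·φ vanishes.
LHS = ∫_0^1 u(x) φ'(x) dx = ∫_0^1 (-4*x^3 - 2*x^2 + 1) dx. Term by term:
  ∫_0^1 -4*x^3 dx = -1;  ∫_0^1 -2*x^2 dx = -2/3;  ∫_0^1 1 dx = 1.
Sum: -1 − 2/3 + 1 = -2/3.
So LHS = -2/3.
∫_0^1 v(x) φ(x) dx = ∫_0^1 (-4*x^3 + 2*x^2 + 2*x) dx. Term by term:
  ∫_0^1 -4*x^3 dx = -1;  ∫_0^1 2*x^2 dx = 2/3;  ∫_0^1 2*x dx = 1.
Sum: -1 + 2/3 + 1 = 2/3.
So RHS = -∫_0^1 v(x) φ(x) dx = -2/3.
LHS = RHS, so the identity holds for this test φ.
Moreover u is smooth here and v(x) = u'(x) = 4*x + 2 pointwise, so the identity holds for every test function. Hence v is the weak derivative of u.


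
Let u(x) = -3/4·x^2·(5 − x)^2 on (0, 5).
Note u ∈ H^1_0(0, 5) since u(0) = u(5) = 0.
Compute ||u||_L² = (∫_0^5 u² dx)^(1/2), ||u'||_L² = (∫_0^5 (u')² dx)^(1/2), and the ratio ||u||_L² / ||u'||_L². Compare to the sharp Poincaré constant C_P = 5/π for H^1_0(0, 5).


||u||_L² / ||u'||_L² = 5*sqrt(3)/6 < C_P = 5/π.

u(x) = -3/4·x^2·(5 − x)^2, so u'(x) = 3*x*(x*(5 - x) - (x - 5)^2)/2.
u(x) = -3/4·x^2·(5 − x)^2 vanishes at x = 0 and x = 5, so u ∈ H^1_0(0, 5). Differentiate via the product rule and integrate the resulting polynomials term by term.
  ∫_0^5 u² dx = ∫_0^5 (9*x^8/16 - 45*x^7/4 + 675*x^6/8 - 1125*x^5/4 + 5625*x^4/16) dx. Term by term:
    ∫_0^5 9*x^8/16 dx = 1953125/16;  ∫_0^5 -45*x^7/4 dx = -17578125/32;  ∫_0^5 675*x^6/8 dx = 52734375/56;
    ∫_0^5 -1125*x^5/4 dx = -5859375/8;  ∫_0^5 5625*x^4/16 dx = 3515625/16.
  Sum: 1953125/16 − 17578125/32 + 52734375/56 − 5859375/8 + 3515625/16 = 390625/224.
  ∫_0^5 (u')² dx = ∫_0^5 (9*x^6 - 135*x^5 + 2925*x^4/4 - 3375*x^3/2 + 5625*x^2/4) dx. Term by term:
    ∫_0^5 9*x^6 dx = 703125/7;  ∫_0^5 -135*x^5 dx = -703125/2;  ∫_0^5 2925*x^4/4 dx = 1828125/4;
    ∫_0^5 -3375*x^3/2 dx = -2109375/8;  ∫_0^5 5625*x^2/4 dx = 234375/4.
  Sum: 703125/7 − 703125/2 + 1828125/4 − 2109375/8 + 234375/4 = 46875/56.
∫_0^5 u² dx = 390625/224, so ||u||_L² = 625*sqrt(14)/56.
∫_0^5 (u')² dx = 46875/56, so ||u'||_L² = 125*sqrt(42)/28.
Ratio ||u||_L² / ||u'||_L² = 5*sqrt(3)/6.
Sharp Poincaré constant on H^1_0(0, 5) is C_P = L/π = 5/π, achieved by sin(π/5·x).
A polynomial bump cannot attain the sharp Poincaré constant (only the first sine eigenfunction does), so the ratio is strictly less than C_P, consistent with ||u||_L² ≤ C_P ||u'||_L².


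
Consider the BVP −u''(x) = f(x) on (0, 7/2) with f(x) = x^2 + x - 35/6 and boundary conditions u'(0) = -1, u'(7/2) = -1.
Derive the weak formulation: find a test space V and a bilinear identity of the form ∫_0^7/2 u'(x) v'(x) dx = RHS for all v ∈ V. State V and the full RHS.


V = H^1(0, 7/2) (v unrestricted at boundary; u is determined up to an additive constant); weak form: ∫_0^7/2 u'v' dx = ∫_0^7/2 (x^2 + x - 35/6) v dx − v(7/2) + v(0) for all v ∈ V.

Multiply both sides by a test function v and integrate from 0 to 7/2:
  ∫_0^7/2 −u''(x) v(x) dx = ∫_0^7/2 f(x) v(x) dx.
Integrate the LHS by parts once:
  ∫_0^7/2 −u'' v dx = −[u'(x) v(x)]_0^7/2 + ∫_0^7/2 u'(x) v'(x) dx.
Thus ∫_0^7/2 u'(x) v'(x) dx = ∫_0^7/2 f(x) v(x) dx + [u'(x) v(x)]_0^7/2.
Choose V so that boundary terms are either known or forced to vanish.
u has inhomogeneous Neumann u'(0) = -1, u'(7/2) = -1. [u' v]_0^7/2 = (-1)·v(7/2) − (-1)·v(0) = − v(7/2) + v(0). Take V = H^1(0, 7/2); boundary term becomes part of RHS.
Weak formulation: find u (satisfying any essential BC) such that ∫_0^7/2 u'(x) v'(x) dx = ∫_0^7/2 f v dx − v(7/2) + v(0) for all v ∈ V (Neumann data are natural BCs: they enter the RHS as boundary terms).
Substituting f(x) = x^2 + x - 35/6, the right-hand side is ∫_0^7/2 (x^2 + x - 35/6) v dx − v(7/2) + v(0).
Compatibility check (pure Neumann): taking v ≡ 1 ∈ V gives 0 = ∫_0^7/2 f dx + (-1) − (-1), i.e. ∫_0^7/2 f dx must equal u'(0) − u'(7/2) = 0. Indeed ∫_0^7/2 (x^2 + x - 35/6) dx = 0, so the data are compatible. The solution is then unique only up to an additive constant (fix it e.g. by requiring ∫_0^7/2 u dx = 0).


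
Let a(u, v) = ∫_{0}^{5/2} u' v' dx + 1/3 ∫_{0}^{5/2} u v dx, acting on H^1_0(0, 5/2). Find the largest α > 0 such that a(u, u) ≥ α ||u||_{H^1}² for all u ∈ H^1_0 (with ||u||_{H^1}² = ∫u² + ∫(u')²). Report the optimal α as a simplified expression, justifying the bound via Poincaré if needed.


α = (25 + 12*π^2)/(3*(25 + 4*π^2))

Coercivity of a(·,·) on H^1_0(0, 5/2) means a(u, u) ≥ α ||u||_{H^1}² for every u ∈ H^1_0.
The interval has length L = 5/2, and Poincaré/coercivity depend only on L. Here a(u, u) = ∫(u')² + (1/3)·∫u².
Here 0 < c = 1/3 < 1. The condition a(u,u) ≥ α||u||_{H^1}² reads (1−α)∫(u')² ≥ (α−c)∫u². Any admissible α is ≤ 1 (rapidly oscillating u have ∫u²/∫(u')² → 0), and α = 1 would force 0 ≥ (1−c)∫u², impossible since c < 1; so 1−α > 0. By the sharp Poincaré inequality on H^1_0 of an interval of length L, ∫(u')² ≥ (π/L)²∫u² with equality for the first sine mode sin(π(x−x₀)/L) (x₀ the left endpoint), so the inequality holds for all u iff (1−α)(π/L)² ≥ α − c, i.e. α ≤ ((π/L)² + c)/((π/L)² + 1) = (1 + c(L/π)²)/(1 + (L/π)²). With (π/L)² = 4*π^2/25 and c = 1/3, the largest admissible constant is α = ((π/L)² + c)/((π/L)² + 1).
Simplifying, α = (25 + 12*π^2)/(3*(25 + 4*π^2)).


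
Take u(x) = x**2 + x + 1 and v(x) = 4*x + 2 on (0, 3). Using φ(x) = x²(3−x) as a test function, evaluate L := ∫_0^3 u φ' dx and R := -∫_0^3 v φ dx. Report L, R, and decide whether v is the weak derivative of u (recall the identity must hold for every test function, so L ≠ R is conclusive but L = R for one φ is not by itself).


LHS = -621/20, RHS = -621/10. No, v is not the weak derivative of u.

u(x) = x**2 + x + 1, classical derivative u'(x) = 2*x + 1.
φ(x) = x²(3−x), so φ'(x) = 3*x*(2 - x).
Note φ(0) = φ(3) = 0, so the boundary term u·φ vanishes.
LHS = ∫_0^3 u(x) φ'(x) dx = ∫_0^3 (-3*x^4 + 3*x^3 + 3*x^2 + 6*x) dx. Term by term:
  ∫_0^3 -3*x^4 dx = -729/5;  ∫_0^3 3*x^3 dx = 243/4;  ∫_0^3 3*x^2 dx = 27;
  ∫_0^3 6*x dx = 27.
Sum: -729/5 + 243/4 + 27 + 27 = -621/20.
So LHS = -621/20.
∫_0^3 v(x) φ(x) dx = ∫_0^3 (-4*x^4 + 10*x^3 + 6*x^2) dx. Term by term:
  ∫_0^3 -4*x^4 dx = -972/5;  ∫_0^3 10*x^3 dx = 405/2;  ∫_0^3 6*x^2 dx = 54.
Sum: -972/5 + 405/2 + 54 = 621/10.
So RHS = -∫_0^3 v(x) φ(x) dx = -621/10.
LHS − RHS = 621/20 ≠ 0, so the identity fails.
(For a valid weak derivative the identity must hold for EVERY test function, in particular this one. The failure shows v is NOT the weak derivative of u.)
Correct weak derivative would be u'(x) = 2*x + 1.


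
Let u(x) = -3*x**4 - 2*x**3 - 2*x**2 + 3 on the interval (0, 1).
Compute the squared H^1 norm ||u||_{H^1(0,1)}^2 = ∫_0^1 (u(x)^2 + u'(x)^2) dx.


||u||_{H^1}^2 = 19661/210

The H^1 norm (squared) on an interval (0, L) is
  ||u||_{H^1}^2 = ∫_0^L u(x)^2 dx + ∫_0^L u'(x)^2 dx.
Compute u'(x) = -12*x**3 - 6*x**2 - 4*x.
Then u(x)^2 = 9*x**8 + 12*x**7 + 16*x**6 + 8*x**5 - 14*x**4 - 12*x**3 - 12*x**2 + 9 and u'(x)^2 = 144*x**6 + 144*x**5 + 132*x**4 + 48*x**3 + 16*x**2.
Integrate each monomial from 0 to 1 using ∫_0^1 c·x^n dx = c·1^(n+1)/(n+1):
  ∫_0^1 u(x)^2 dx = ∫_0^1 (9*x^8 + 12*x^7 + 16*x^6 + 8*x^5 - 14*x^4 - 12*x^3 - 12*x^2 + 9) dx. Term by term:
    ∫_0^1 9*x^8 dx = 1;  ∫_0^1 12*x^7 dx = 3/2;  ∫_0^1 16*x^6 dx = 16/7;
    ∫_0^1 8*x^5 dx = 4/3;  ∫_0^1 -14*x^4 dx = -14/5;  ∫_0^1 -12*x^3 dx = -3;
    ∫_0^1 -12*x^2 dx = -4;  ∫_0^1 9 dx = 9.
  Sum: 1 + 3/2 + 16/7 + 4/3 − 14/5 − 3 − 4 + 9 = 1117/210.
  ∫_0^1 u'(x)^2 dx = ∫_0^1 (144*x^6 + 144*x^5 + 132*x^4 + 48*x^3 + 16*x^2) dx. Term by term:
    ∫_0^1 144*x^6 dx = 144/7;  ∫_0^1 144*x^5 dx = 24;  ∫_0^1 132*x^4 dx = 132/5;
    ∫_0^1 48*x^3 dx = 12;  ∫_0^1 16*x^2 dx = 16/3.
  Sum: 144/7 + 24 + 132/5 + 12 + 16/3 = 9272/105.
Adding: ||u||_{H^1}^2 = 1117/210 + 9272/105 = 19661/210.


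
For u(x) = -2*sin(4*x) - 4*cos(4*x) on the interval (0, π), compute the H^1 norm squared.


||u||_{H^1(0,π)}^2 = 170*π

u'(x) = 16*sin(4*x) - 8*cos(4*x).
Expand u² and (u')² and integrate term by term on (0, π), using: for integers n ≥ 1, ∫_0^π sin²(nx) dx = ∫_0^π cos²(nx) dx = π/2; for n ≠ n', ∫_0^π sin(nx)sin(n'x) dx = ∫_0^π cos(nx)cos(n'x) dx = 0; and by product-to-sum, ∫_0^π sin(nx)cos(n'x) dx = ½∫_0^π [sin((n+n')x) + sin((n−n')x)] dx, which is 0 when n+n' is even and 2n/(n²−n'²) when n+n' is odd (it need not vanish on (0, π)).
  u² squared terms: (-4)²·∫cos(4x)² dx = 16·π/2 = 8*π;  (-2)²·∫sin(4x)² dx = 4·π/2 = 2*π.
  u² cross terms: 2·(-4)·(-2)·∫cos(4x)·sin(4x) dx = 16·(0) = 0.
  So ∫_0^π u² dx = 8*π + 2*π + 0 = 10*π.
  (u')² squared terms: (-8)²·∫cos(4x)² dx = 64·π/2 = 32*π;  (16)²·∫sin(4x)² dx = 256·π/2 = 128*π.
  (u')² cross terms: 2·(-8)·(16)·∫cos(4x)·sin(4x) dx = -256·(0) = 0.
  So ∫_0^π (u')² dx = 32*π + 128*π + 0 = 160*π.
||u||_{H^1}^2 = (10*π) + (160*π) = 170*π.


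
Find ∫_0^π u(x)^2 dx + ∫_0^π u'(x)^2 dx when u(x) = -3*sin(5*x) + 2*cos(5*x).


||u||_{H^1(0,π)}^2 = 169*π

u'(x) = -10*sin(5*x) - 15*cos(5*x).
Expand u² and (u')² and integrate term by term on (0, π), using: for integers n ≥ 1, ∫_0^π sin²(nx) dx = ∫_0^π cos²(nx) dx = π/2; for n ≠ n', ∫_0^π sin(nx)sin(n'x) dx = ∫_0^π cos(nx)cos(n'x) dx = 0; and by product-to-sum, ∫_0^π sin(nx)cos(n'x) dx = ½∫_0^π [sin((n+n')x) + sin((n−n')x)] dx, which is 0 when n+n' is even and 2n/(n²−n'²) when n+n' is odd (it need not vanish on (0, π)).
  u² squared terms: (-3)²·∫sin(5x)² dx = 9·π/2 = 9*π/2;  (2)²·∫cos(5x)² dx = 4·π/2 = 2*π.
  u² cross terms: 2·(-3)·(2)·∫sin(5x)·cos(5x) dx = -12·(0) = 0.
  So ∫_0^π u² dx = 9*π/2 + 2*π + 0 = 13*π/2.
  (u')² squared terms: (-15)²·∫cos(5x)² dx = 225·π/2 = 225*π/2;  (-10)²·∫sin(5x)² dx = 100·π/2 = 50*π.
  (u')² cross terms: 2·(-15)·(-10)·∫cos(5x)·sin(5x) dx = 300·(0) = 0.
  So ∫_0^π (u')² dx = 225*π/2 + 50*π + 0 = 325*π/2.
||u||_{H^1}^2 = (13*π/2) + (325*π/2) = 169*π.


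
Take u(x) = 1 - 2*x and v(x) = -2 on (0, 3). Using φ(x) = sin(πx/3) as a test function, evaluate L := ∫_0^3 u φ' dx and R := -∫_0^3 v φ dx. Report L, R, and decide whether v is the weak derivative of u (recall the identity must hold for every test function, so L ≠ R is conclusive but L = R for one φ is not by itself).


LHS = 12/π, RHS = 12/π. Yes, v = u' weakly.

u(x) = 1 - 2*x, classical derivative u'(x) = -2.
φ(x) = sin(πx/3), so φ'(x) = π*cos(π*x/3)/3.
Note φ(0) = φ(3) = 0, so the boundary term u·φ vanishes.
LHS = ∫_0^3 u(x) φ'(x) dx = ∫_0^3 (-2*π*x*cos(π*x/3)/3 + π*cos(π*x/3)/3) dx. Term by term:
  ∫_0^3 π*cos(π*x/3)/3 dx = 0;  ∫_0^3 -2*π*x*cos(π*x/3)/3 dx = 12/π.
Sum: 0 + 12/π = 12/π.
So LHS = 12/π.
∫_0^3 v(x) φ(x) dx = ∫_0^3 (-2*sin(π*x/3)) dx. Term by term:
  ∫_0^3 -2*sin(π*x/3) dx = -12/π.
So RHS = -∫_0^3 v(x) φ(x) dx = 12/π.
LHS = RHS, so the identity holds for this test φ.
Moreover u is smooth here and v(x) = u'(x) = -2 pointwise, so the identity holds for every test function. Hence v is the weak derivative of u.


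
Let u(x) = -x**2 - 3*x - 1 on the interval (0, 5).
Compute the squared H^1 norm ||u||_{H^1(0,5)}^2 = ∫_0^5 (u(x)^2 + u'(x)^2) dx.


||u||_{H^1}^2 = 4925/2

The H^1 norm (squared) on an interval (0, L) is
  ||u||_{H^1}^2 = ∫_0^L u(x)^2 dx + ∫_0^L u'(x)^2 dx.
Compute u'(x) = -2*x - 3.
Then u(x)^2 = x**4 + 6*x**3 + 11*x**2 + 6*x + 1 and u'(x)^2 = 4*x**2 + 12*x + 9.
Integrate each monomial from 0 to 5 using ∫_0^5 c·x^n dx = c·5^(n+1)/(n+1):
  ∫_0^5 u(x)^2 dx = ∫_0^5 (x^4 + 6*x^3 + 11*x^2 + 6*x + 1) dx. Term by term:
    ∫_0^5 x^4 dx = 625;  ∫_0^5 6*x^3 dx = 1875/2;  ∫_0^5 11*x^2 dx = 1375/3;
    ∫_0^5 6*x dx = 75;  ∫_0^5 1 dx = 5.
  Sum: 625 + 1875/2 + 1375/3 + 75 + 5 = 12605/6.
  ∫_0^5 u'(x)^2 dx = ∫_0^5 (4*x^2 + 12*x + 9) dx. Term by term:
    ∫_0^5 4*x^2 dx = 500/3;  ∫_0^5 12*x dx = 150;  ∫_0^5 9 dx = 45.
  Sum: 500/3 + 150 + 45 = 1085/3.
Adding: ||u||_{H^1}^2 = 12605/6 + 1085/3 = 4925/2.


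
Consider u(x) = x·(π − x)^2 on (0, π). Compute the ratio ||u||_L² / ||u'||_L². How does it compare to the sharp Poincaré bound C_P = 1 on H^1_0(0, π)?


||u||_L² / ||u'||_L² = sqrt(14)*π/14 < C_P = 1.

u(x) = x·(π − x)^2, so u'(x) = (x - π)*(3*x - π).
u(x) = x·(π − x)^2 vanishes at x = 0 and x = π, so u ∈ H^1_0(0, π). Differentiate via the product rule and integrate the resulting polynomials term by term.
  ∫_0^π u² dx = ∫_0^π (x^6 - 4*π*x^5 + 6*π^2*x^4 - 4*π^3*x^3 + π^4*x^2) dx. Term by term:
    ∫_0^π x^6 dx = π^7/7;  ∫_0^π -4*π*x^5 dx = -2*π^7/3;  ∫_0^π 6*π^2*x^4 dx = 6*π^7/5;
    ∫_0^π -4*π^3*x^3 dx = -π^7;  ∫_0^π π^4*x^2 dx = π^7/3.
  Sum: π^7/7 − 2*π^7/3 + 6*π^7/5 − π^7 + π^7/3 = π^7/105.
  ∫_0^π (u')² dx = ∫_0^π (9*x^4 - 24*π*x^3 + 22*π^2*x^2 - 8*π^3*x + π^4) dx. Term by term:
    ∫_0^π 9*x^4 dx = 9*π^5/5;  ∫_0^π -24*π*x^3 dx = -6*π^5;  ∫_0^π 22*π^2*x^2 dx = 22*π^5/3;
    ∫_0^π -8*π^3*x dx = -4*π^5;  ∫_0^π π^4 dx = π^5.
  Sum: 9*π^5/5 − 6*π^5 + 22*π^5/3 − 4*π^5 + π^5 = 2*π^5/15.
∫_0^π u² dx = π^7/105, so ||u||_L² = sqrt(105)*π^(7/2)/105.
∫_0^π (u')² dx = 2*π^5/15, so ||u'||_L² = sqrt(30)*π^(5/2)/15.
Ratio ||u||_L² / ||u'||_L² = sqrt(14)*π/14.
Sharp Poincaré constant on H^1_0(0, π) is C_P = L/π = 1, achieved by sin(x).
A polynomial bump cannot attain the sharp Poincaré constant (only the first sine eigenfunction does), so the ratio is strictly less than C_P, consistent with ||u||_L² ≤ C_P ||u'||_L².


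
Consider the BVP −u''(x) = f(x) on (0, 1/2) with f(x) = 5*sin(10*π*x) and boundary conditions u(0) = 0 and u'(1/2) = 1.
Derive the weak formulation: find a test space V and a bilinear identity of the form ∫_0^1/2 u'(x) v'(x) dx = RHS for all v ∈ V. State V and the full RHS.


V = {v ∈ H^1(0, 1/2) : v(0) = 0} (test functions vanish at x = 0 where u is specified); weak form: ∫_0^1/2 u'v' dx = ∫_0^1/2 (5*sin(10*π*x)) v dx + v(1/2) for all v ∈ V.

Multiply both sides by a test function v and integrate from 0 to 1/2:
  ∫_0^1/2 −u''(x) v(x) dx = ∫_0^1/2 f(x) v(x) dx.
Integrate the LHS by parts once:
  ∫_0^1/2 −u'' v dx = −[u'(x) v(x)]_0^1/2 + ∫_0^1/2 u'(x) v'(x) dx.
Thus ∫_0^1/2 u'(x) v'(x) dx = ∫_0^1/2 f(x) v(x) dx + [u'(x) v(x)]_0^1/2.
Choose V so that boundary terms are either known or forced to vanish.
Mixed BC: u(0) = 0 (Dirichlet) and u'(1/2) = 1 (Neumann). Define V = {v ∈ H^1(0, 1/2) : v(0) = 0}. Then [u' v]_0^1/2 = u'(1/2)·v(1/2) − u'(0)·0 = v(1/2).
Weak formulation: find u (satisfying any essential BC) such that ∫_0^1/2 u'(x) v'(x) dx = ∫_0^1/2 f v dx + v(1/2) for all v ∈ V (Dirichlet at 0 absorbed into V; Neumann datum at x = 1/2 contributes the boundary term).
Substituting f(x) = 5*sin(10*π*x), the right-hand side is ∫_0^1/2 (5*sin(10*π*x)) v dx + v(1/2).


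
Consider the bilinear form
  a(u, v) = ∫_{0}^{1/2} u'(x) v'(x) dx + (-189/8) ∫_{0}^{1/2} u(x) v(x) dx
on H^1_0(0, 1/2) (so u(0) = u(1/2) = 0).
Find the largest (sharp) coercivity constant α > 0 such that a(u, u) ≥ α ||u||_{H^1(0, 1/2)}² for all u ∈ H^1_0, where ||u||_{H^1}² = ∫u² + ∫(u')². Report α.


α = (-189 + 32*π^2)/(8*(1 + 4*π^2))

Coercivity of a(·,·) on H^1_0(0, 1/2) means a(u, u) ≥ α ||u||_{H^1}² for every u ∈ H^1_0.
The interval has length L = 1/2, and Poincaré/coercivity depend only on L. Here a(u, u) = ∫(u')² + (-189/8)·∫u².
Here c = -189/8 < 0 with |c| < (π/L)² = 4*π^2, so coercivity still holds. The condition a(u,u) ≥ α||u||_{H^1}² reads (1−α)∫(u')² ≥ (α−c)∫u². Any admissible α is ≤ 1 (rapidly oscillating u have ∫u²/∫(u')² → 0), and α = 1 would force 0 ≥ (1−c)∫u², impossible since c < 1; so 1−α > 0. By the sharp Poincaré inequality on H^1_0 of an interval of length L, ∫(u')² ≥ (π/L)²∫u² with equality for the first sine mode sin(π(x−x₀)/L) (x₀ the left endpoint), so the inequality holds for all u iff (1−α)(π/L)² ≥ α − c, i.e. α ≤ ((π/L)² + c)/((π/L)² + 1) = (1 + c(L/π)²)/(1 + (L/π)²). (Direct route, valid since c ≤ 0: Poincaré gives c∫u² ≥ c(L/π)²∫(u')², so a(u,u) ≥ (1 + c(L/π)²)∫(u')², while ||u||_{H^1}² ≤ (1 + (L/π)²)∫(u')²; dividing yields the same α.) With (π/L)² = 4*π^2 and c = -189/8, the largest admissible constant is α = ((π/L)² + c)/((π/L)² + 1).
Simplifying, α = (-189 + 32*π^2)/(8*(1 + 4*π^2)).


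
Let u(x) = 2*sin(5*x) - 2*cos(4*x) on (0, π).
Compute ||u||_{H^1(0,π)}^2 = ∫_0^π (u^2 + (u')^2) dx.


||u||_{H^1(0,π)}^2 = -1360/9 + 86*π

u'(x) = 8*sin(4*x) + 10*cos(5*x).
Expand u² and (u')² and integrate term by term on (0, π), using: for integers n ≥ 1, ∫_0^π sin²(nx) dx = ∫_0^π cos²(nx) dx = π/2; for n ≠ n', ∫_0^π sin(nx)sin(n'x) dx = ∫_0^π cos(nx)cos(n'x) dx = 0; and by product-to-sum, ∫_0^π sin(nx)cos(n'x) dx = ½∫_0^π [sin((n+n')x) + sin((n−n')x)] dx, which is 0 when n+n' is even and 2n/(n²−n'²) when n+n' is odd (it need not vanish on (0, π)).
  u² squared terms: (-2)²·∫cos(4x)² dx = 4·π/2 = 2*π;  (2)²·∫sin(5x)² dx = 4·π/2 = 2*π.
  u² cross terms: 2·(-2)·(2)·∫cos(4x)·sin(5x) dx = -8·(10/9) = -80/9.
  So ∫_0^π u² dx = 2*π + 2*π − 80/9 = -80/9 + 4*π.
  (u')² squared terms: (8)²·∫sin(4x)² dx = 64·π/2 = 32*π;  (10)²·∫cos(5x)² dx = 100·π/2 = 50*π.
  (u')² cross terms: 2·(8)·(10)·∫sin(4x)·cos(5x) dx = 160·(-8/9) = -1280/9.
  So ∫_0^π (u')² dx = 32*π + 50*π − 1280/9 = -1280/9 + 82*π.
||u||_{H^1}^2 = (-80/9 + 4*π) + (-1280/9 + 82*π) = -1360/9 + 86*π.


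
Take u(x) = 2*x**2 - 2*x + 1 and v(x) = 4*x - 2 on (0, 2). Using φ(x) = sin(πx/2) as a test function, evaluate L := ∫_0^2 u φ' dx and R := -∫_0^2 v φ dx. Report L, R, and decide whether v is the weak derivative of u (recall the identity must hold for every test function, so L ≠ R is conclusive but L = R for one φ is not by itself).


LHS = -8/π, RHS = -8/π. Yes, v = u' weakly.

u(x) = 2*x**2 - 2*x + 1, classical derivative u'(x) = 4*x - 2.
φ(x) = sin(πx/2), so φ'(x) = π*cos(π*x/2)/2.
Note φ(0) = φ(2) = 0, so the boundary term u·φ vanishes.
LHS = ∫_0^2 u(x) φ'(x) dx = ∫_0^2 (π*x^2*cos(π*x/2) - π*x*cos(π*x/2) + π*cos(π*x/2)/2) dx. Term by term:
  ∫_0^2 π*cos(π*x/2)/2 dx = 0;  ∫_0^2 π*x^2*cos(π*x/2) dx = -16/π;  ∫_0^2 -π*x*cos(π*x/2) dx = 8/π.
Sum: 0 − 16/π + 8/π = -8/π.
So LHS = -8/π.
∫_0^2 v(x) φ(x) dx = ∫_0^2 (4*x*sin(π*x/2) - 2*sin(π*x/2)) dx. Term by term:
  ∫_0^2 -2*sin(π*x/2) dx = -8/π;  ∫_0^2 4*x*sin(π*x/2) dx = 16/π.
Sum: -8/π + 16/π = 8/π.
So RHS = -∫_0^2 v(x) φ(x) dx = -8/π.
LHS = RHS, so the identity holds for this test φ.
Moreover u is smooth here and v(x) = u'(x) = 4*x - 2 pointwise, so the identity holds for every test function. Hence v is the weak derivative of u.


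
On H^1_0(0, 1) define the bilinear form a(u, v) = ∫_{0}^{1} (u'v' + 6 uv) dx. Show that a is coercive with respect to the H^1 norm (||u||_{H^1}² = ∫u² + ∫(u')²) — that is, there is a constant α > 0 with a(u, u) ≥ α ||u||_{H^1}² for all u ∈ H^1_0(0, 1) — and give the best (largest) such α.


α = 1

Coercivity of a(·,·) on H^1_0(0, 1) means a(u, u) ≥ α ||u||_{H^1}² for every u ∈ H^1_0.
The interval has length L = 1, and Poincaré/coercivity depend only on L. Here a(u, u) = ∫(u')² + (6)·∫u².
Here c = 6 ≥ 1, so a(u,u) = ∫(u')² + c∫u² ≥ ∫(u')² + ∫u² = ||u||_{H^1}², i.e. α = 1 works. No larger α is possible: a(u,u) ≥ α||u||_{H^1}² means (1−α)∫(u')² ≥ (α−c)∫u², and for the modes u_n = sin(nπ(x−x₀)/L) (x₀ the left endpoint) one has ∫u_n²/∫(u_n')² = (L/(nπ))² → 0, so a(u_n,u_n)/||u_n||_{H^1}² → 1. Hence the optimal constant is α = 1.
Therefore α = 1.


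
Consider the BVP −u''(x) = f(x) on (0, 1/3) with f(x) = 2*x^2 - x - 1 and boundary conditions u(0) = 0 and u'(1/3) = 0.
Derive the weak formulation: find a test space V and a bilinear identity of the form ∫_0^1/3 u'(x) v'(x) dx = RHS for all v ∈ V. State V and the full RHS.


V = {v ∈ H^1(0, 1/3) : v(0) = 0} (test functions vanish at x = 0 where u is specified); weak form: ∫_0^1/3 u'v' dx = ∫_0^1/3 (2*x^2 - x - 1) v dx for all v ∈ V.

Multiply both sides by a test function v and integrate from 0 to 1/3:
  ∫_0^1/3 −u''(x) v(x) dx = ∫_0^1/3 f(x) v(x) dx.
Integrate the LHS by parts once:
  ∫_0^1/3 −u'' v dx = −[u'(x) v(x)]_0^1/3 + ∫_0^1/3 u'(x) v'(x) dx.
Thus ∫_0^1/3 u'(x) v'(x) dx = ∫_0^1/3 f(x) v(x) dx + [u'(x) v(x)]_0^1/3.
Choose V so that boundary terms are either known or forced to vanish.
Mixed BC: u(0) = 0 (Dirichlet) and u'(1/3) = 0 (Neumann). Define V = {v ∈ H^1(0, 1/3) : v(0) = 0}. Then [u' v]_0^1/3 = u'(1/3)·v(1/3) − u'(0)·0 = 0.
Weak formulation: find u (satisfying any essential BC) such that ∫_0^1/3 u'(x) v'(x) dx = ∫_0^1/3 f v dx for all v ∈ V (Dirichlet at 0 absorbed into V; the Neumann datum at x = 1/3 is zero, so no boundary term remains).
Substituting f(x) = 2*x^2 - x - 1, the right-hand side is ∫_0^1/3 (2*x^2 - x - 1) v dx.


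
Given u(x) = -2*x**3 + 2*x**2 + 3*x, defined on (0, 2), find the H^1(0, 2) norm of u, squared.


||u||_{H^1}^2 = 6266/105

The H^1 norm (squared) on an interval (0, L) is
  ||u||_{H^1}^2 = ∫_0^L u(x)^2 dx + ∫_0^L u'(x)^2 dx.
Compute u'(x) = -6*x**2 + 4*x + 3.
Then u(x)^2 = 4*x**6 - 8*x**5 - 8*x**4 + 12*x**3 + 9*x**2 and u'(x)^2 = 36*x**4 - 48*x**3 - 20*x**2 + 24*x + 9.
Integrate each monomial from 0 to 2 using ∫_0^2 c·x^n dx = c·2^(n+1)/(n+1):
  ∫_0^2 u(x)^2 dx = ∫_0^2 (4*x^6 - 8*x^5 - 8*x^4 + 12*x^3 + 9*x^2) dx. Term by term:
    ∫_0^2 4*x^6 dx = 512/7;  ∫_0^2 -8*x^5 dx = -256/3;  ∫_0^2 -8*x^4 dx = -256/5;
    ∫_0^2 12*x^3 dx = 48;  ∫_0^2 9*x^2 dx = 24.
  Sum: 512/7 − 256/3 − 256/5 + 48 + 24 = 904/105.
  ∫_0^2 u'(x)^2 dx = ∫_0^2 (36*x^4 - 48*x^3 - 20*x^2 + 24*x + 9) dx. Term by term:
    ∫_0^2 36*x^4 dx = 1152/5;  ∫_0^2 -48*x^3 dx = -192;  ∫_0^2 -20*x^2 dx = -160/3;
    ∫_0^2 24*x dx = 48;  ∫_0^2 9 dx = 18.
  Sum: 1152/5 − 192 − 160/3 + 48 + 18 = 766/15.
Adding: ||u||_{H^1}^2 = 904/105 + 766/15 = 6266/105.


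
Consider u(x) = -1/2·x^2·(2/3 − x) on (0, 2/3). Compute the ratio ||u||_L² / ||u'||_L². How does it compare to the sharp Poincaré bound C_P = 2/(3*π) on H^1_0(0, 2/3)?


||u||_L² / ||u'||_L² = sqrt(14)/21 < C_P = 2/(3*π).

u(x) = -1/2·x^2·(2/3 − x), so u'(x) = x*(9*x - 4)/6.
u(x) = -1/2·x^2·(2/3 − x) vanishes at x = 0 and x = 2/3, so u ∈ H^1_0(0, 2/3). Differentiate via the product rule and integrate the resulting polynomials term by term.
  ∫_0^2/3 u² dx = ∫_0^2/3 (x^6/4 - x^5/3 + x^4/9) dx. Term by term:
    ∫_0^2/3 x^6/4 dx = 32/15309;  ∫_0^2/3 -x^5/3 dx = -32/6561;  ∫_0^2/3 x^4/9 dx = 32/10935.
  Sum: 32/15309 − 32/6561 + 32/10935 = 32/229635.
  ∫_0^2/3 (u')² dx = ∫_0^2/3 (9*x^4/4 - 2*x^3 + 4*x^2/9) dx. Term by term:
    ∫_0^2/3 9*x^4/4 dx = 8/135;  ∫_0^2/3 -2*x^3 dx = -8/81;  ∫_0^2/3 4*x^2/9 dx = 32/729.
  Sum: 8/135 − 8/81 + 32/729 = 16/3645.
∫_0^2/3 u² dx = 32/229635, so ||u||_L² = 4*sqrt(70)/2835.
∫_0^2/3 (u')² dx = 16/3645, so ||u'||_L² = 4*sqrt(5)/135.
Ratio ||u||_L² / ||u'||_L² = sqrt(14)/21.
Sharp Poincaré constant on H^1_0(0, 2/3) is C_P = L/π = 2/(3*π), achieved by sin(3*π/2·x).
A polynomial bump cannot attain the sharp Poincaré constant (only the first sine eigenfunction does), so the ratio is strictly less than C_P, consistent with ||u||_L² ≤ C_P ||u'||_L².


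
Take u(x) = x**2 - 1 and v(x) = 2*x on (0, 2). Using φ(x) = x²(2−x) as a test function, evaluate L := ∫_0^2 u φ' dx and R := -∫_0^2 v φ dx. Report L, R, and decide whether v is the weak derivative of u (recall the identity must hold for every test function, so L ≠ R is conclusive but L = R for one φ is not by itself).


LHS = -16/5, RHS = -16/5. Yes, v = u' weakly.

u(x) = x**2 - 1, classical derivative u'(x) = 2*x.
φ(x) = x²(2−x), so φ'(x) = x*(4 - 3*x).
Note φ(0) = φ(2) = 0, so the boundary term u·φ vanishes.
LHS = ∫_0^2 u(x) φ'(x) dx = ∫_0^2 (-3*x^4 + 4*x^3 + 3*x^2 - 4*x) dx. Term by term:
  ∫_0^2 -3*x^4 dx = -96/5;  ∫_0^2 4*x^3 dx = 16;  ∫_0^2 3*x^2 dx = 8;
  ∫_0^2 -4*x dx = -8.
Sum: -96/5 + 16 + 8 − 8 = -16/5.
So LHS = -16/5.
∫_0^2 v(x) φ(x) dx = ∫_0^2 (-2*x^4 + 4*x^3) dx. Term by term:
  ∫_0^2 -2*x^4 dx = -64/5;  ∫_0^2 4*x^3 dx = 16.
Sum: -64/5 + 16 = 16/5.
So RHS = -∫_0^2 v(x) φ(x) dx = -16/5.
LHS = RHS, so the identity holds for this test φ.
Moreover u is smooth here and v(x) = u'(x) = 2*x pointwise, so the identity holds for every test function. Hence v is the weak derivative of u.


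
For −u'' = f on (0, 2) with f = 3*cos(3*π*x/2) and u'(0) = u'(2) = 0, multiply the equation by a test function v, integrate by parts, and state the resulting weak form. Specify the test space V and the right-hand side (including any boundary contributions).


V = H^1(0, 2) (no boundary constraint on v; u is determined up to an additive constant); weak form: ∫_0^2 u'v' dx = ∫_0^2 (3*cos(3*π*x/2)) v dx for all v ∈ V.

Multiply both sides by a test function v and integrate from 0 to 2:
  ∫_0^2 −u''(x) v(x) dx = ∫_0^2 f(x) v(x) dx.
Integrate the LHS by parts once:
  ∫_0^2 −u'' v dx = −[u'(x) v(x)]_0^2 + ∫_0^2 u'(x) v'(x) dx.
Thus ∫_0^2 u'(x) v'(x) dx = ∫_0^2 f(x) v(x) dx + [u'(x) v(x)]_0^2.
Choose V so that boundary terms are either known or forced to vanish.
u has homogeneous Neumann: u'(0) = u'(2) = 0. So [u' v]_0^2 = 0·v(2) − 0·v(0) = 0 for any v; take V = H^1(0, 2).
Weak formulation: find u (satisfying any essential BC) such that ∫_0^2 u'(x) v'(x) dx = ∫_0^2 f v dx for all v ∈ V (homogeneous Neumann, so boundary terms vanish).
Substituting f(x) = 3*cos(3*π*x/2), the right-hand side is ∫_0^2 (3*cos(3*π*x/2)) v dx.
Compatibility check (pure Neumann): taking v ≡ 1 ∈ V gives 0 = ∫_0^2 f dx + (0) − (0), i.e. ∫_0^2 f dx must equal u'(0) − u'(2) = 0. Indeed ∫_0^2 (3*cos(3*π*x/2)) dx = 0, so the data are compatible. The solution is then unique only up to an additive constant (fix it e.g. by requiring ∫_0^2 u dx = 0).


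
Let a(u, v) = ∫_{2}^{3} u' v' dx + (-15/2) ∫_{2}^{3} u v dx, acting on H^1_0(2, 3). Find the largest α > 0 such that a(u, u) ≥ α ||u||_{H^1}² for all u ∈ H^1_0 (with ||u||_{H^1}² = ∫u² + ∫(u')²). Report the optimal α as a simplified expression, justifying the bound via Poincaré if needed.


α = (-15/2 + π^2)/(1 + π^2)

Coercivity of a(·,·) on H^1_0(2, 3) means a(u, u) ≥ α ||u||_{H^1}² for every u ∈ H^1_0.
The interval has length L = 1, and Poincaré/coercivity depend only on L. Here a(u, u) = ∫(u')² + (-15/2)·∫u².
Here c = -15/2 < 0 with |c| < (π/L)² = π^2, so coercivity still holds. The condition a(u,u) ≥ α||u||_{H^1}² reads (1−α)∫(u')² ≥ (α−c)∫u². Any admissible α is ≤ 1 (rapidly oscillating u have ∫u²/∫(u')² → 0), and α = 1 would force 0 ≥ (1−c)∫u², impossible since c < 1; so 1−α > 0. By the sharp Poincaré inequality on H^1_0 of an interval of length L, ∫(u')² ≥ (π/L)²∫u² with equality for the first sine mode sin(π(x−x₀)/L) (x₀ the left endpoint), so the inequality holds for all u iff (1−α)(π/L)² ≥ α − c, i.e. α ≤ ((π/L)² + c)/((π/L)² + 1) = (1 + c(L/π)²)/(1 + (L/π)²). (Direct route, valid since c ≤ 0: Poincaré gives c∫u² ≥ c(L/π)²∫(u')², so a(u,u) ≥ (1 + c(L/π)²)∫(u')², while ||u||_{H^1}² ≤ (1 + (L/π)²)∫(u')²; dividing yields the same α.) With (π/L)² = π^2 and c = -15/2, the largest admissible constant is α = ((π/L)² + c)/((π/L)² + 1).
Simplifying, α = (-15/2 + π^2)/(1 + π^2).


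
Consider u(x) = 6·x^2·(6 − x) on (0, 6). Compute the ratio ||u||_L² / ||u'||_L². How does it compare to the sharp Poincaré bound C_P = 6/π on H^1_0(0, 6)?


||u||_L² / ||u'||_L² = 3*sqrt(14)/7 < C_P = 6/π.

u(x) = 6·x^2·(6 − x), so u'(x) = 18*x*(4 - x).
u(x) = 6·x^2·(6 − x) vanishes at x = 0 and x = 6, so u ∈ H^1_0(0, 6). Differentiate via the product rule and integrate the resulting polynomials term by term.
  ∫_0^6 u² dx = ∫_0^6 (36*x^6 - 432*x^5 + 1296*x^4) dx. Term by term:
    ∫_0^6 36*x^6 dx = 10077696/7;  ∫_0^6 -432*x^5 dx = -3359232;  ∫_0^6 1296*x^4 dx = 10077696/5.
  Sum: 10077696/7 − 3359232 + 10077696/5 = 3359232/35.
  ∫_0^6 (u')² dx = ∫_0^6 (324*x^4 - 2592*x^3 + 5184*x^2) dx. Term by term:
    ∫_0^6 324*x^4 dx = 2519424/5;  ∫_0^6 -2592*x^3 dx = -839808;  ∫_0^6 5184*x^2 dx = 373248.
  Sum: 2519424/5 − 839808 + 373248 = 186624/5.
∫_0^6 u² dx = 3359232/35, so ||u||_L² = 1296*sqrt(70)/35.
∫_0^6 (u')² dx = 186624/5, so ||u'||_L² = 432*sqrt(5)/5.
Ratio ||u||_L² / ||u'||_L² = 3*sqrt(14)/7.
Sharp Poincaré constant on H^1_0(0, 6) is C_P = L/π = 6/π, achieved by sin(π/6·x).
A polynomial bump cannot attain the sharp Poincaré constant (only the first sine eigenfunction does), so the ratio is strictly less than C_P, consistent with ||u||_L² ≤ C_P ||u'||_L².


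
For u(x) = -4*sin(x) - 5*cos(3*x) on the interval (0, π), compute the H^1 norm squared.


||u||_{H^1(0,π)}^2 = 141*π

u'(x) = 15*sin(3*x) - 4*cos(x).
Expand u² and (u')² and integrate term by term on (0, π), using: for integers n ≥ 1, ∫_0^π sin²(nx) dx = ∫_0^π cos²(nx) dx = π/2; for n ≠ n', ∫_0^π sin(nx)sin(n'x) dx = ∫_0^π cos(nx)cos(n'x) dx = 0; and by product-to-sum, ∫_0^π sin(nx)cos(n'x) dx = ½∫_0^π [sin((n+n')x) + sin((n−n')x)] dx, which is 0 when n+n' is even and 2n/(n²−n'²) when n+n' is odd (it need not vanish on (0, π)).
  u² squared terms: (-5)²·∫cos(3x)² dx = 25·π/2 = 25*π/2;  (-4)²·∫sin(x)² dx = 16·π/2 = 8*π.
  u² cross terms: 2·(-5)·(-4)·∫cos(3x)·sin(x) dx = 40·(0) = 0.
  So ∫_0^π u² dx = 25*π/2 + 8*π + 0 = 41*π/2.
  (u')² squared terms: (-4)²·∫cos(x)² dx = 16·π/2 = 8*π;  (15)²·∫sin(3x)² dx = 225·π/2 = 225*π/2.
  (u')² cross terms: 2·(-4)·(15)·∫cos(x)·sin(3x) dx = -120·(0) = 0.
  So ∫_0^π (u')² dx = 8*π + 225*π/2 + 0 = 241*π/2.
||u||_{H^1}^2 = (41*π/2) + (241*π/2) = 141*π.


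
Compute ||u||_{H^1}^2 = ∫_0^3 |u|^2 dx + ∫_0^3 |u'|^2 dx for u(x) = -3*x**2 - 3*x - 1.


||u||_{H^1}^2 = 14799/10

The H^1 norm (squared) on an interval (0, L) is
  ||u||_{H^1}^2 = ∫_0^L u(x)^2 dx + ∫_0^L u'(x)^2 dx.
Compute u'(x) = -6*x - 3.
Then u(x)^2 = 9*x**4 + 18*x**3 + 15*x**2 + 6*x + 1 and u'(x)^2 = 36*x**2 + 36*x + 9.
Integrate each monomial from 0 to 3 using ∫_0^3 c·x^n dx = c·3^(n+1)/(n+1):
  ∫_0^3 u(x)^2 dx = ∫_0^3 (9*x^4 + 18*x^3 + 15*x^2 + 6*x + 1) dx. Term by term:
    ∫_0^3 9*x^4 dx = 2187/5;  ∫_0^3 18*x^3 dx = 729/2;  ∫_0^3 15*x^2 dx = 135;
    ∫_0^3 6*x dx = 27;  ∫_0^3 1 dx = 3.
  Sum: 2187/5 + 729/2 + 135 + 27 + 3 = 9669/10.
  ∫_0^3 u'(x)^2 dx = ∫_0^3 (36*x^2 + 36*x + 9) dx. Term by term:
    ∫_0^3 36*x^2 dx = 324;  ∫_0^3 36*x dx = 162;  ∫_0^3 9 dx = 27.
  Sum: 324 + 162 + 27 = 513.
Adding: ||u||_{H^1}^2 = 9669/10 + 513 = 14799/10.


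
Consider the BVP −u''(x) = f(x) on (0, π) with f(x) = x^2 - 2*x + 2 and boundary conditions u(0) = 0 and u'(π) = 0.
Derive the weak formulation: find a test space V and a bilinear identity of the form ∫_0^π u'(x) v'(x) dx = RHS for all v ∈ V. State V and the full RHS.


V = {v ∈ H^1(0, π) : v(0) = 0} (test functions vanish at x = 0 where u is specified); weak form: ∫_0^π u'v' dx = ∫_0^π (x^2 - 2*x + 2) v dx for all v ∈ V.

Multiply both sides by a test function v and integrate from 0 to π:
  ∫_0^π −u''(x) v(x) dx = ∫_0^π f(x) v(x) dx.
Integrate the LHS by parts once:
  ∫_0^π −u'' v dx = −[u'(x) v(x)]_0^π + ∫_0^π u'(x) v'(x) dx.
Thus ∫_0^π u'(x) v'(x) dx = ∫_0^π f(x) v(x) dx + [u'(x) v(x)]_0^π.
Choose V so that boundary terms are either known or forced to vanish.
Mixed BC: u(0) = 0 (Dirichlet) and u'(π) = 0 (Neumann). Define V = {v ∈ H^1(0, π) : v(0) = 0}. Then [u' v]_0^π = u'(π)·v(π) − u'(0)·0 = 0.
Weak formulation: find u (satisfying any essential BC) such that ∫_0^π u'(x) v'(x) dx = ∫_0^π f v dx for all v ∈ V (Dirichlet at 0 absorbed into V; the Neumann datum at x = π is zero, so no boundary term remains).
Substituting f(x) = x^2 - 2*x + 2, the right-hand side is ∫_0^π (x^2 - 2*x + 2) v dx.


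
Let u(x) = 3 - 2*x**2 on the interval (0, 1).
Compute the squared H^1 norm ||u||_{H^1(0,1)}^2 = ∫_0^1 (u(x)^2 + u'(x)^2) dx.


||u||_{H^1}^2 = 167/15

The H^1 norm (squared) on an interval (0, L) is
  ||u||_{H^1}^2 = ∫_0^L u(x)^2 dx + ∫_0^L u'(x)^2 dx.
Compute u'(x) = -4*x.
Then u(x)^2 = 4*x**4 - 12*x**2 + 9 and u'(x)^2 = 16*x**2.
Integrate each monomial from 0 to 1 using ∫_0^1 c·x^n dx = c·1^(n+1)/(n+1):
  ∫_0^1 u(x)^2 dx = ∫_0^1 (4*x^4 - 12*x^2 + 9) dx. Term by term:
    ∫_0^1 4*x^4 dx = 4/5;  ∫_0^1 -12*x^2 dx = -4;  ∫_0^1 9 dx = 9.
  Sum: 4/5 − 4 + 9 = 29/5.
  ∫_0^1 u'(x)^2 dx = ∫_0^1 (16*x^2) dx. Term by term:
    ∫_0^1 16*x^2 dx = 16/3.
Adding: ||u||_{H^1}^2 = 29/5 + 16/3 = 167/15.


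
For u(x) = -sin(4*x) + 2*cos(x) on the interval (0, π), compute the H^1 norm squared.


||u||_{H^1(0,π)}^2 = -64/15 + 25*π/2

u'(x) = -2*sin(x) - 4*cos(4*x).
Expand u² and (u')² and integrate term by term on (0, π), using: for integers n ≥ 1, ∫_0^π sin²(nx) dx = ∫_0^π cos²(nx) dx = π/2; for n ≠ n', ∫_0^π sin(nx)sin(n'x) dx = ∫_0^π cos(nx)cos(n'x) dx = 0; and by product-to-sum, ∫_0^π sin(nx)cos(n'x) dx = ½∫_0^π [sin((n+n')x) + sin((n−n')x)] dx, which is 0 when n+n' is even and 2n/(n²−n'²) when n+n' is odd (it need not vanish on (0, π)).
  u² squared terms: (-1)²·∫sin(4x)² dx = 1·π/2 = π/2;  (2)²·∫cos(x)² dx = 4·π/2 = 2*π.
  u² cross terms: 2·(-1)·(2)·∫sin(4x)·cos(x) dx = -4·(8/15) = -32/15.
  So ∫_0^π u² dx = π/2 + 2*π − 32/15 = -32/15 + 5*π/2.
  (u')² squared terms: (-4)²·∫cos(4x)² dx = 16·π/2 = 8*π;  (-2)²·∫sin(x)² dx = 4·π/2 = 2*π.
  (u')² cross terms: 2·(-4)·(-2)·∫cos(4x)·sin(x) dx = 16·(-2/15) = -32/15.
  So ∫_0^π (u')² dx = 8*π + 2*π − 32/15 = -32/15 + 10*π.
||u||_{H^1}^2 = (-32/15 + 5*π/2) + (-32/15 + 10*π) = -64/15 + 25*π/2.
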